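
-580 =-580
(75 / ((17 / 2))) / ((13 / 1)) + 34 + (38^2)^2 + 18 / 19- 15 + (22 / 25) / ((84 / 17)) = 9193352091863 / 4408950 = 2085156.80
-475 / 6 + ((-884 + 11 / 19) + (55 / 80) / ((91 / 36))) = -19966127 / 20748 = -962.32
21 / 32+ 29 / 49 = 1957 / 1568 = 1.25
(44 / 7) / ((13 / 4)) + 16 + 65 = 7547 / 91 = 82.93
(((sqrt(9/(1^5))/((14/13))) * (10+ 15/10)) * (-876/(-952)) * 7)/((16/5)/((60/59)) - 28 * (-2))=14733225/4223072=3.49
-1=-1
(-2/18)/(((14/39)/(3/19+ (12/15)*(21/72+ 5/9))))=-18577/71820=-0.26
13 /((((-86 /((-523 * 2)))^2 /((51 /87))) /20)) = 1208998180 /53621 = 22547.10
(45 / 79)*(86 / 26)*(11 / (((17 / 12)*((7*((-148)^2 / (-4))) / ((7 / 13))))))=-63855 / 310717823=-0.00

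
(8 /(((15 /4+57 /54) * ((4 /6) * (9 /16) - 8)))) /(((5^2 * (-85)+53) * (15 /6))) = 576 /13666135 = 0.00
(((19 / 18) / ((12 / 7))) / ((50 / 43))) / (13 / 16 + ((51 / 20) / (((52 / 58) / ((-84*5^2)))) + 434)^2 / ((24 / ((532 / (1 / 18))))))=966511 / 22342305818236275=0.00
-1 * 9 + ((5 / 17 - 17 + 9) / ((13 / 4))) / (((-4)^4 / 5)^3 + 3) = -33370693999 / 3707847611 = -9.00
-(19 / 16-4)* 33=1485 / 16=92.81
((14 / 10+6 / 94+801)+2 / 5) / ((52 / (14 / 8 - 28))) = -3962133 / 9776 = -405.29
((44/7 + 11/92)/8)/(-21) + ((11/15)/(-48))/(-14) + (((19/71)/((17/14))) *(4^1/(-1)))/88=-126730481/2693372220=-0.05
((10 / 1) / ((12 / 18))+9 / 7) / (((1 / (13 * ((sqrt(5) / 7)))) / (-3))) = -4446 * sqrt(5) / 49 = -202.89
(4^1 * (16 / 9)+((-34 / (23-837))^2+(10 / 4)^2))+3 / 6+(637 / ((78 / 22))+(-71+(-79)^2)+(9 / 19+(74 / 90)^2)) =162257193853081 / 25493381100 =6364.68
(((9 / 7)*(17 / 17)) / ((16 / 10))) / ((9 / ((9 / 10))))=9 / 112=0.08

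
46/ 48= 23/ 24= 0.96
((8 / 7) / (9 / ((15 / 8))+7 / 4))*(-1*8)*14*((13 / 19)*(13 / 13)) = -33280 / 2489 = -13.37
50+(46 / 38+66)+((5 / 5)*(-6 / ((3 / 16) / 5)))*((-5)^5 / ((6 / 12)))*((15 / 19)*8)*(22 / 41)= 2640091307 / 779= 3389077.42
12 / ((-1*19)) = -0.63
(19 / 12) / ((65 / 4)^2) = 76 / 12675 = 0.01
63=63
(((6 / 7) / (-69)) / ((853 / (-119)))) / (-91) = -34 / 1785329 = -0.00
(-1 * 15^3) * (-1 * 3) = 10125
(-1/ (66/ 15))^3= -125/ 10648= -0.01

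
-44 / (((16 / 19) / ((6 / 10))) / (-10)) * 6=1881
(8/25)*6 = 48/25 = 1.92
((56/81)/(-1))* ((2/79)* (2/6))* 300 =-11200/6399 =-1.75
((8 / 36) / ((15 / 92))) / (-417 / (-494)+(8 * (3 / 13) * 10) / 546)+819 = 4371940391 / 5328045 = 820.55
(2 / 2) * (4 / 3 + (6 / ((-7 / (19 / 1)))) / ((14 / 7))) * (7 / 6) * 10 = -715 / 9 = -79.44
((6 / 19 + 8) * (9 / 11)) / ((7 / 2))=2844 / 1463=1.94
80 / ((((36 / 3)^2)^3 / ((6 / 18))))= 5 / 559872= 0.00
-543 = -543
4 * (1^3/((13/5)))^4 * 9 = 22500/28561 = 0.79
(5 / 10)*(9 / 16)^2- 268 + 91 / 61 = -8318643 / 31232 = -266.35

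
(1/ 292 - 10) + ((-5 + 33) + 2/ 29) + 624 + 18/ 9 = 5454005/ 8468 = 644.07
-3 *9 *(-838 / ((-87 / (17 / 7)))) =-128214 / 203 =-631.60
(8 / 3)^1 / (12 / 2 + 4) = 4 / 15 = 0.27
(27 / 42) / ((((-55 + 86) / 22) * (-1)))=-99 / 217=-0.46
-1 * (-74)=74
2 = 2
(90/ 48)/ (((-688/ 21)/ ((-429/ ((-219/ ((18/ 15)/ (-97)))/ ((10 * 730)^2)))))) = 1233106875/ 16684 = 73909.55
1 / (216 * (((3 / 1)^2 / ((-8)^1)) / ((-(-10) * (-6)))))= 20 / 81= 0.25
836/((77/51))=3876/7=553.71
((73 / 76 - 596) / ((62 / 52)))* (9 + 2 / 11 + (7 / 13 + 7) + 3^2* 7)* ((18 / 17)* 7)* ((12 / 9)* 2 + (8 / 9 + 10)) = -23172265200 / 5797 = -3997285.70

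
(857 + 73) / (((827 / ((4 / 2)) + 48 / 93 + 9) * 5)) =11532 / 26227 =0.44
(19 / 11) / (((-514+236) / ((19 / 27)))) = -0.00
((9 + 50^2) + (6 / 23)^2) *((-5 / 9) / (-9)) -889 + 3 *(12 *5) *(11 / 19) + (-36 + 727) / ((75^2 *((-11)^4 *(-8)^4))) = -19221294150552532831 / 30514411445760000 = -629.91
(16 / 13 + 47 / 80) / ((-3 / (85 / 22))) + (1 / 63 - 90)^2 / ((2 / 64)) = 4705924801871 / 18162144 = 259106.24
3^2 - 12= -3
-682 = -682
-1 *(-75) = 75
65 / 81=0.80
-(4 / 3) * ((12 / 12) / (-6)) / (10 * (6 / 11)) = 11 / 270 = 0.04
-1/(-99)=1/99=0.01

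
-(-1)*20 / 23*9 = 180 / 23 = 7.83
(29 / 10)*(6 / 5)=87 / 25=3.48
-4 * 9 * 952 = -34272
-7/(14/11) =-11/2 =-5.50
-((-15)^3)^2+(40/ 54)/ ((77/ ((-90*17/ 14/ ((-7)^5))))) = -309562092982675/ 27176919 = -11390625.00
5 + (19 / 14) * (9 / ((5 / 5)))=241 / 14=17.21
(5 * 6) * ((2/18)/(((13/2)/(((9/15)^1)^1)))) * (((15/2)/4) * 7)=105/26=4.04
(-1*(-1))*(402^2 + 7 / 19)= 3070483 / 19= 161604.37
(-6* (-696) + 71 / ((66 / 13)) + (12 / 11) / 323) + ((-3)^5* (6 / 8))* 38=-29157820 / 10659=-2735.51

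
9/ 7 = 1.29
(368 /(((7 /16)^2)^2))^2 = 581641651093504 /5764801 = 100895356.33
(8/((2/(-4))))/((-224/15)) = 1.07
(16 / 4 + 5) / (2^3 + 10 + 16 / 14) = 63 / 134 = 0.47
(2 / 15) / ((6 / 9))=1 / 5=0.20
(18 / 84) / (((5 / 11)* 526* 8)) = 33 / 294560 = 0.00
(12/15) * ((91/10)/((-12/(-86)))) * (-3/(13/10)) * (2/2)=-602/5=-120.40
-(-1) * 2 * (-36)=-72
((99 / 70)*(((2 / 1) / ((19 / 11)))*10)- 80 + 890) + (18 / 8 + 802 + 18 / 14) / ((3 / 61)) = 27460141 / 1596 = 17205.60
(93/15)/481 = 31/2405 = 0.01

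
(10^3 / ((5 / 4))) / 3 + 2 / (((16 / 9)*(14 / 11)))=89897 / 336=267.55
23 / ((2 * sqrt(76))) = 23 * sqrt(19) / 76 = 1.32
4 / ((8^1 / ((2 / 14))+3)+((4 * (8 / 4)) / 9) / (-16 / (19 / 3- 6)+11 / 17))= 28980 / 427319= 0.07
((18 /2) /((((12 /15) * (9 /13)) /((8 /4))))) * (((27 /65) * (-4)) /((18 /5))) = -15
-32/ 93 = -0.34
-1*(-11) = 11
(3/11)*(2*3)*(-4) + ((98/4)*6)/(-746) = -55329/8206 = -6.74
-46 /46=-1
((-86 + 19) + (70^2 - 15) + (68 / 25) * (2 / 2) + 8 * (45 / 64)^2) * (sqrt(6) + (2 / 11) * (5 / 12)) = 61755841 / 168960 + 61755841 * sqrt(6) / 12800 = 12183.50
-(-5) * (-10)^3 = -5000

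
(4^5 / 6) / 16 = 32 / 3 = 10.67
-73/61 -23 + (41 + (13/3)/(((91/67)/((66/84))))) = 346307/17934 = 19.31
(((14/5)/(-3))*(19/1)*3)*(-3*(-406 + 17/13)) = -4198278/65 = -64588.89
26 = 26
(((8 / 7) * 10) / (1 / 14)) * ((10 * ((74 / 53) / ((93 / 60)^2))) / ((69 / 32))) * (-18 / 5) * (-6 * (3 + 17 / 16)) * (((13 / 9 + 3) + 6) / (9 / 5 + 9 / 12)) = 9259827200000 / 59744409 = 154990.69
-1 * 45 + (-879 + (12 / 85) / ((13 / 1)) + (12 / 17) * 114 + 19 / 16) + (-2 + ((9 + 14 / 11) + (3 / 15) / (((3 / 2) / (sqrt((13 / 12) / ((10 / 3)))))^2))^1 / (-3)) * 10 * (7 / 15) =-68343013051 / 78764400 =-867.69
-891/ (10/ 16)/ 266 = -3564/ 665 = -5.36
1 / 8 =0.12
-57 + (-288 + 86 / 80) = -13757 / 40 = -343.92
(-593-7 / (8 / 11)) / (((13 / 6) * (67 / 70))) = -290.59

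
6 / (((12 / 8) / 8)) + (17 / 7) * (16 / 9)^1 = 2288 / 63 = 36.32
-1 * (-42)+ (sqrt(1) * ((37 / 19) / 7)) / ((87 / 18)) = 162216 / 3857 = 42.06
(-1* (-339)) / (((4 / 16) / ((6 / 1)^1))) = 8136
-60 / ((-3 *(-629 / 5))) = -100 / 629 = -0.16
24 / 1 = 24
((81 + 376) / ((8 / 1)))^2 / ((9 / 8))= 208849 / 72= 2900.68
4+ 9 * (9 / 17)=149 / 17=8.76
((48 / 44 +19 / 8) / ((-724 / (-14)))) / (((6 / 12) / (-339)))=-723765 / 15928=-45.44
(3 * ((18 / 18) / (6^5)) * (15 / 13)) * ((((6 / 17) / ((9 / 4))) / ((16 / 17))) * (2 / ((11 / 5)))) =25 / 370656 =0.00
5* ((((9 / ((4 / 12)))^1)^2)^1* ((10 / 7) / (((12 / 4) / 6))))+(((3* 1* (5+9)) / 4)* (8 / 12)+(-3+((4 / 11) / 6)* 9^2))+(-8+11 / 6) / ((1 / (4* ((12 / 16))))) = 1602323 / 154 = 10404.69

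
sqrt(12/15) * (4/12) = 2 * sqrt(5)/15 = 0.30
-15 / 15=-1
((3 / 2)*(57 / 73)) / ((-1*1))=-171 / 146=-1.17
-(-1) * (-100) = -100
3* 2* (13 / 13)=6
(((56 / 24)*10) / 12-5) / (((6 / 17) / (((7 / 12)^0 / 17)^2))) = -55 / 1836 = -0.03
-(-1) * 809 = 809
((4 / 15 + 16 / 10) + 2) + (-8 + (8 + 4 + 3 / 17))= 2051 / 255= 8.04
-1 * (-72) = 72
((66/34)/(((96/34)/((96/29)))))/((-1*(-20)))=33/290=0.11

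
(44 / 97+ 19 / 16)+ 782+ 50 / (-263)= 319785893 / 408176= 783.45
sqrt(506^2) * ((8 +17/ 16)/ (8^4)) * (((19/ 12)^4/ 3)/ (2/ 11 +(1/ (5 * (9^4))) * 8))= 7099526439225/ 551114768384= 12.88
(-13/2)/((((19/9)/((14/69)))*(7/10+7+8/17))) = -15470/202331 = -0.08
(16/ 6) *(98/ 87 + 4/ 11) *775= 8841200/ 2871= 3079.48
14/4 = 7/2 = 3.50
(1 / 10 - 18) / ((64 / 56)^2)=-8771 / 640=-13.70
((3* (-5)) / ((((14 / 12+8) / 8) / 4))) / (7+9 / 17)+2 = -109 / 22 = -4.95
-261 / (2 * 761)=-261 / 1522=-0.17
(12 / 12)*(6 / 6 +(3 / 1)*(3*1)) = 10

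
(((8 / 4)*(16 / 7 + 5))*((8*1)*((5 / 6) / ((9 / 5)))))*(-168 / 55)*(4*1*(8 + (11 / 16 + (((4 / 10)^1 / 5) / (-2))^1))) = -313616 / 55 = -5702.11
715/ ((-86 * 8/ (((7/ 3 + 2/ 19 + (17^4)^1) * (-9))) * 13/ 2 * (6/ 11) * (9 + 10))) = 720076445/ 62092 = 11596.93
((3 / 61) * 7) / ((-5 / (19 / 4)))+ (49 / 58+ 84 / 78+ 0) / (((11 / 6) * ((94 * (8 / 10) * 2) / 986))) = 6.54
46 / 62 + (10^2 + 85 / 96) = 302443 / 2976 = 101.63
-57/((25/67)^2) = -255873/625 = -409.40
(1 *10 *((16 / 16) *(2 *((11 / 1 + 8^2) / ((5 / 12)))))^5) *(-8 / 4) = -120932352000000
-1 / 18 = -0.06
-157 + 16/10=-777/5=-155.40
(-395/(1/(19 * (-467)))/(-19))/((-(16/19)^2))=260124.47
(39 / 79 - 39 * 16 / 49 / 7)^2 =1290174561 / 734247409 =1.76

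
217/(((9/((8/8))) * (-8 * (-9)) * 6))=217/3888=0.06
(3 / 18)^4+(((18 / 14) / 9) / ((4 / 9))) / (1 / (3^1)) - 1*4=-27533 / 9072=-3.03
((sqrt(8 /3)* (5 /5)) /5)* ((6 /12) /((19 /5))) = sqrt(6) /57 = 0.04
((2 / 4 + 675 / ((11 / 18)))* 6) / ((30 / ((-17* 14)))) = -2893009 / 55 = -52600.16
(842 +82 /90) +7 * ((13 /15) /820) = 31103693 /36900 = 842.92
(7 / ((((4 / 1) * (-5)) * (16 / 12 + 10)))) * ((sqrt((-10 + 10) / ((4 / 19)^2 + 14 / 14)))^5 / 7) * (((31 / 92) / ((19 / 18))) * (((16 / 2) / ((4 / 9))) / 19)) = 0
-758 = -758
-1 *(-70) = 70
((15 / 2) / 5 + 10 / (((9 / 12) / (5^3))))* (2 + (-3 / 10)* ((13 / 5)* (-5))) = 590531 / 60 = 9842.18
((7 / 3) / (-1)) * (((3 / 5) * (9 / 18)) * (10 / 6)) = -7 / 6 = -1.17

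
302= 302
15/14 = 1.07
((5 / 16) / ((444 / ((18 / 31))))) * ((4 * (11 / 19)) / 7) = 0.00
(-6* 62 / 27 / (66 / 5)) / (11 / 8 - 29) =2480 / 65637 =0.04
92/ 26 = 46/ 13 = 3.54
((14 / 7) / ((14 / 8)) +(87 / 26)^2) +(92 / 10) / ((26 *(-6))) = 12.28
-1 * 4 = -4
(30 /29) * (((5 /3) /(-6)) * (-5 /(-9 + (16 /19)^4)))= -16290125 /96339711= -0.17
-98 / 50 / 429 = -49 / 10725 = -0.00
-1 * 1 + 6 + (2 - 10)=-3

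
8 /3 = 2.67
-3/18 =-1/6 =-0.17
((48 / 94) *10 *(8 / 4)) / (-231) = -160 / 3619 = -0.04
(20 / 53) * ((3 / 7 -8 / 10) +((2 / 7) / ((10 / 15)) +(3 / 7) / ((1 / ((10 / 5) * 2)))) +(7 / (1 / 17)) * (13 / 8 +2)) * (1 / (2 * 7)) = 121281 / 10388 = 11.68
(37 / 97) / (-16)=-37 / 1552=-0.02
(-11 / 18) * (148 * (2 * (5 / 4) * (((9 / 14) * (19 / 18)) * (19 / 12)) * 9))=-734635 / 336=-2186.41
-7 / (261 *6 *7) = -1 / 1566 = -0.00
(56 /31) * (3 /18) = 28 /93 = 0.30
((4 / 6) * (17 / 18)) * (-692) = -11764 / 27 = -435.70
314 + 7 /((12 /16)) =970 /3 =323.33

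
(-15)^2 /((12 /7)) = 525 /4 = 131.25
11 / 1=11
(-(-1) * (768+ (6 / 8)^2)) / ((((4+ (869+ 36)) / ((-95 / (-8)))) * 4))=389405 / 155136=2.51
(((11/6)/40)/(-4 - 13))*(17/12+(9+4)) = -1903/48960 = -0.04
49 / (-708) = -49 / 708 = -0.07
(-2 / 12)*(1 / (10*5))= -1 / 300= -0.00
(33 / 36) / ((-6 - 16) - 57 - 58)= -11 / 1644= -0.01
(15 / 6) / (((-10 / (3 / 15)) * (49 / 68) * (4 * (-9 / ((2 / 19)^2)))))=0.00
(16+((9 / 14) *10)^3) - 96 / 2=80149 / 343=233.67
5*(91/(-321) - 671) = -1077410/321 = -3356.42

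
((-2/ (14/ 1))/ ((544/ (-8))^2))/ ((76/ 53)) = -0.00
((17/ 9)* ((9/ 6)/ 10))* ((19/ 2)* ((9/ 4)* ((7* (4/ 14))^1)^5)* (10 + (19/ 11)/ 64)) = 6840171/ 3520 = 1943.23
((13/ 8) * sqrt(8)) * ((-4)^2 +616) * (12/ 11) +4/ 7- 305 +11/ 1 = -2054/ 7 +24648 * sqrt(2)/ 11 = 2875.44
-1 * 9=-9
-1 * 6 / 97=-6 / 97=-0.06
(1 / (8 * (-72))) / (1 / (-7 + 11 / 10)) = 59 / 5760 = 0.01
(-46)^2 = 2116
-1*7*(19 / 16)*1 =-133 / 16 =-8.31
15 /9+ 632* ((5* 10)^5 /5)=118500000005 /3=39500000001.67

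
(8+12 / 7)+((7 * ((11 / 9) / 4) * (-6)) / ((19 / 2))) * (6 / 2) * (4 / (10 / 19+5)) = 712 / 105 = 6.78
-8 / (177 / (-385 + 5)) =3040 / 177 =17.18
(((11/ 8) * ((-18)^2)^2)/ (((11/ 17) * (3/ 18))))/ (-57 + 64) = 1338444/ 7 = 191206.29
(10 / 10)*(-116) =-116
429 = 429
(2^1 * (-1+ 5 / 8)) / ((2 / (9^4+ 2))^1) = -2461.12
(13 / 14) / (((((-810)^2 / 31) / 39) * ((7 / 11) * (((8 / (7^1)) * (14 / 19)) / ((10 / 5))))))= 1094951 / 171460800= 0.01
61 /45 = 1.36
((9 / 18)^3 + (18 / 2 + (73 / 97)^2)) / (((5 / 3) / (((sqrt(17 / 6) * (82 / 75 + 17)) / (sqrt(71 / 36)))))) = 989916573 * sqrt(7242) / 668039000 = 126.10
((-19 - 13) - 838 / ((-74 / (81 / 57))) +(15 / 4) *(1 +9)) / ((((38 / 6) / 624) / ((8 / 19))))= 227328192 / 253783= 895.76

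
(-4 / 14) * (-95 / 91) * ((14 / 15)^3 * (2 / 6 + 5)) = 34048 / 26325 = 1.29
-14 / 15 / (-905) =14 / 13575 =0.00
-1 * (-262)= 262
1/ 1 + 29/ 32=61/ 32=1.91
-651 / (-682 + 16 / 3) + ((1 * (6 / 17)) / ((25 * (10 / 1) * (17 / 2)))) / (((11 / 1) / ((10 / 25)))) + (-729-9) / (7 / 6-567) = 2.27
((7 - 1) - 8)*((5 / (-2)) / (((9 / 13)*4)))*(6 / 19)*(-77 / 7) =-715 / 114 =-6.27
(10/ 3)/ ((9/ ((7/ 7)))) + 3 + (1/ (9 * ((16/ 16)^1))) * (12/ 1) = 127/ 27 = 4.70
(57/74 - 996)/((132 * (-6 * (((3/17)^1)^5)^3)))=23423207830504822634119/93440082384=250676232649.77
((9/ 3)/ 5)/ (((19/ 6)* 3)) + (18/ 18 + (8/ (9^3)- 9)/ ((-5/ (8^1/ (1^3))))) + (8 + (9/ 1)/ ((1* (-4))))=1174321/ 55404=21.20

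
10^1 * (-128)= -1280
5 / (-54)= -5 / 54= -0.09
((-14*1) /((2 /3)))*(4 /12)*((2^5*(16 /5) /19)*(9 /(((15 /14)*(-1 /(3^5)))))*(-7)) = -539048.69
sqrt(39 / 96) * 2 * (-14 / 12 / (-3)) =7 * sqrt(26) / 72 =0.50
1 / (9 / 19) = 19 / 9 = 2.11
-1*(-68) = 68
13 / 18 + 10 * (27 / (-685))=809 / 2466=0.33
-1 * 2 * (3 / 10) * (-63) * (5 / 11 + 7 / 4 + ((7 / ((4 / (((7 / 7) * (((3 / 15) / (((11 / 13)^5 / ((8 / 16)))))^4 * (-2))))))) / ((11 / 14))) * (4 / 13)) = 1923728672969368037248807107 / 23125781075806750316284375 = 83.19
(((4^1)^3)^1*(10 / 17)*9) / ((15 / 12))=4608 / 17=271.06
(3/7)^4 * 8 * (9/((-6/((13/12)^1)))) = -1053/2401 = -0.44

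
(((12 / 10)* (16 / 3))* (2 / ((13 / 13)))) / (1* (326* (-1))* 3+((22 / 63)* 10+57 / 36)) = -16128 / 1225885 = -0.01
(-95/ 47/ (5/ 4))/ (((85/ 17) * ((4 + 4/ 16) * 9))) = -304/ 35955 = -0.01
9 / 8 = 1.12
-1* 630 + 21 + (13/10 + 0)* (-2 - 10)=-624.60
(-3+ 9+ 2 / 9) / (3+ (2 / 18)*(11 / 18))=2.03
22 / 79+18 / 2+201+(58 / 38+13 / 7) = 2244946 / 10507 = 213.66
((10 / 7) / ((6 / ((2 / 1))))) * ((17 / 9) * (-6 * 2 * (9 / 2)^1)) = -340 / 7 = -48.57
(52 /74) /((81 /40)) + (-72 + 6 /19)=-4062154 /56943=-71.34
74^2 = 5476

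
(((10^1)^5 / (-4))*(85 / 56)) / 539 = -265625 / 3773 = -70.40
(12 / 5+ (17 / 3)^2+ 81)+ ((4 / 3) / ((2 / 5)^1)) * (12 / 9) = 5398 / 45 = 119.96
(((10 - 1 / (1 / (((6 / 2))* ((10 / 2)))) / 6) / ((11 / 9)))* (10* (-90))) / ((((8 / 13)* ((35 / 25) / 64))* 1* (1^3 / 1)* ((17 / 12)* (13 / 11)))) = -29160000 / 119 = -245042.02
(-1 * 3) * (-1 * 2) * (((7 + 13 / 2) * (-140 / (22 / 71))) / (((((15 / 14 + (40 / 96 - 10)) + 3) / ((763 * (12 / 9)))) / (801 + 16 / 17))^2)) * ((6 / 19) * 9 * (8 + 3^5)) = -7405883561264414572306437120 / 12948101969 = -571966731417112967.31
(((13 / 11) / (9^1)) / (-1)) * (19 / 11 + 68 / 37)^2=-27370213 / 16399251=-1.67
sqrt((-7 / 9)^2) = 7 / 9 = 0.78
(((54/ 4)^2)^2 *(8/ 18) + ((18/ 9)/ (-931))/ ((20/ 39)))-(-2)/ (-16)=14762.12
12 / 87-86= -2490 / 29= -85.86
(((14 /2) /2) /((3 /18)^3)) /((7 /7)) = 756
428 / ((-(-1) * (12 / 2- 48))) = -214 / 21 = -10.19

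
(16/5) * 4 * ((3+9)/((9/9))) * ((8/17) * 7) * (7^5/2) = 361417728/85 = 4251973.27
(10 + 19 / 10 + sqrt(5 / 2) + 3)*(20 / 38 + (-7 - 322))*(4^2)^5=-487540129792 / 95 - 3272081408*sqrt(10) / 19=-5676592415.64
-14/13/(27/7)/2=-49/351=-0.14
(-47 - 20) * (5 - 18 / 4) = -67 / 2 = -33.50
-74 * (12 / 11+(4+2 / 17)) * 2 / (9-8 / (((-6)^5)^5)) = -512285360011303289094144 / 5981021844296460927163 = -85.65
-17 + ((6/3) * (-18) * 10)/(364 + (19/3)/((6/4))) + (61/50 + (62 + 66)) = 9216427/82850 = 111.24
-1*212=-212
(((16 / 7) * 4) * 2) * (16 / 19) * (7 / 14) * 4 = 4096 / 133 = 30.80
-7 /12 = -0.58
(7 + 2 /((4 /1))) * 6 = 45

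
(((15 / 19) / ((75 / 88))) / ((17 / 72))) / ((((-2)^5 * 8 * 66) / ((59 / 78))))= -59 / 335920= -0.00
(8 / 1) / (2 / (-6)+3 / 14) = -336 / 5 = -67.20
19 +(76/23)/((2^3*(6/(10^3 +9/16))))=388075/4416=87.88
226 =226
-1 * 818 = -818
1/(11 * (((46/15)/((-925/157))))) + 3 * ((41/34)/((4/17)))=4830183/317768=15.20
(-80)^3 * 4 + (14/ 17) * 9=-34815874/ 17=-2047992.59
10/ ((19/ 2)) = 20/ 19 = 1.05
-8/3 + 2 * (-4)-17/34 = -67/6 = -11.17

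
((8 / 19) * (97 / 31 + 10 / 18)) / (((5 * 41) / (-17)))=-139808 / 1086705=-0.13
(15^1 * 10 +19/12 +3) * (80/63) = 5300/27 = 196.30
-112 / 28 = -4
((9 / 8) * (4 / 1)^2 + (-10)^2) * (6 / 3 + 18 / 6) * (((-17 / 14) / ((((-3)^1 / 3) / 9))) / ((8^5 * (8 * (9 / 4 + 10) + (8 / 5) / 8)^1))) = 225675 / 112623616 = 0.00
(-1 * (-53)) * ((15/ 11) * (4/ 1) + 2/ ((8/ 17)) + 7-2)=34291/ 44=779.34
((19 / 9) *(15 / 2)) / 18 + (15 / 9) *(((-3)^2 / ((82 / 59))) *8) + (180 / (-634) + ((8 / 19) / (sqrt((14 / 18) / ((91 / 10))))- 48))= 12 *sqrt(130) / 95 + 54655187 / 1403676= 40.38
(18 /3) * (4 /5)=24 /5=4.80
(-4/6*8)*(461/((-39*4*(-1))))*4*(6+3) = -7376/13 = -567.38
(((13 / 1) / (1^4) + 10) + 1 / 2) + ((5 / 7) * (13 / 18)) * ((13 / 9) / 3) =40396 / 1701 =23.75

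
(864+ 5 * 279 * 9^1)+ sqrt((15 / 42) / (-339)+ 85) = sqrt(1914560130) / 4746+ 13419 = 13428.22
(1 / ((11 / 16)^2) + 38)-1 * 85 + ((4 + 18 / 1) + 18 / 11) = -2571 / 121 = -21.25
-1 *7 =-7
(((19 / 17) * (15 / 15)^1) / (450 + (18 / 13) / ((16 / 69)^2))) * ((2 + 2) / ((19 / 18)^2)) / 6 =39936 / 28411403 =0.00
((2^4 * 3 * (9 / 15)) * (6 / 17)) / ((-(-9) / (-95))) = -1824 / 17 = -107.29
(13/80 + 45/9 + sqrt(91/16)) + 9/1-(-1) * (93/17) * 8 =sqrt(91)/4 + 78781/1360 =60.31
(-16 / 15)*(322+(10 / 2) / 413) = -343.48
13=13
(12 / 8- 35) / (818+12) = -67 / 1660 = -0.04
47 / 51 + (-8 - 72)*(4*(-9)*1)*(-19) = -54719.08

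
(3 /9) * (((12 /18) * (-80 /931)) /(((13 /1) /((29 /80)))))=-58 /108927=-0.00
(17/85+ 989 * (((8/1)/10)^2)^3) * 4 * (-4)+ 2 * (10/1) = -4131.37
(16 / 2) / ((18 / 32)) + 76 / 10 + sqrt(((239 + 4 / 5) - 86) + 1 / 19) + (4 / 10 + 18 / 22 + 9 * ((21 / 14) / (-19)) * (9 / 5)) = 6 * sqrt(38570) / 95 + 409333 / 18810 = 34.17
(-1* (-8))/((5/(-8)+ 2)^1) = 5.82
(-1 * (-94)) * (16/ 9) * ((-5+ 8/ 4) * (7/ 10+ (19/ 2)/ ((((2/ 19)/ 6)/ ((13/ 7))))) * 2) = -1009026.44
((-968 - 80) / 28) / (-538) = 131 / 1883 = 0.07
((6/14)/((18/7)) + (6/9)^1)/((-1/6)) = -5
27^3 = 19683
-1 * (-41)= 41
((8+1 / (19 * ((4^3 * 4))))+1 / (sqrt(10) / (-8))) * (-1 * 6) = -116739 / 2432+24 * sqrt(10) / 5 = -32.82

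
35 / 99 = 0.35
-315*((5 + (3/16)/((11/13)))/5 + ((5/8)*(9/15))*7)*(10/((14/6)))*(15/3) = -2179575/88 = -24767.90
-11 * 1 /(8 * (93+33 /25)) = -275 /18864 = -0.01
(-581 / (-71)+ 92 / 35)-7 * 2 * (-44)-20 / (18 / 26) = 13372543 / 22365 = 597.92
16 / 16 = 1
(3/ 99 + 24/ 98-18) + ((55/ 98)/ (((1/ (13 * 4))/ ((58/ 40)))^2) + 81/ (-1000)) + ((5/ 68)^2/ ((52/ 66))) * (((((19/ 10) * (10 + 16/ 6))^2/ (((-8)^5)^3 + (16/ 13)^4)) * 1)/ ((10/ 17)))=3172.85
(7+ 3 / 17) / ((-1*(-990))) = 61 / 8415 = 0.01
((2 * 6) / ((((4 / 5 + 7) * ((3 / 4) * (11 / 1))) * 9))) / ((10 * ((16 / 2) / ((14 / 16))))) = 7 / 30888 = 0.00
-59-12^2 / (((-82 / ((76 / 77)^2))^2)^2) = -206021839734777017099003 / 3491895418940066610241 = -59.00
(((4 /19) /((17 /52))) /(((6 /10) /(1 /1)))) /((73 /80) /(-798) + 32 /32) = 1164800 /1084039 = 1.07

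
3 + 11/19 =68/19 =3.58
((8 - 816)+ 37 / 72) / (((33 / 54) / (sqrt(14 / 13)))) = -58139* sqrt(182) / 572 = -1371.22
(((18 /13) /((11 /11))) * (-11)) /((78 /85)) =-2805 /169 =-16.60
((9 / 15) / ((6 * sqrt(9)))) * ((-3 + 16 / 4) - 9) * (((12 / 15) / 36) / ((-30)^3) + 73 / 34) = -44347483 / 77456250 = -0.57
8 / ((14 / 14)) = 8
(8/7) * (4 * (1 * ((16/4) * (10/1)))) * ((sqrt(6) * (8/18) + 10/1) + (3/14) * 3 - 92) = -728960/49 + 5120 * sqrt(6)/63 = -14677.67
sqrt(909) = 3*sqrt(101) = 30.15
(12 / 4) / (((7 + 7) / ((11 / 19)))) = 33 / 266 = 0.12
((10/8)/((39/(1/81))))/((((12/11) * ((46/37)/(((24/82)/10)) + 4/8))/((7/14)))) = 2035/482240304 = 0.00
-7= -7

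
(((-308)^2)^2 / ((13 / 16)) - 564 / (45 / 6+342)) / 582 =16774468714100 / 881439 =19030776.62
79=79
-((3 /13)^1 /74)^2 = -9 /925444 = -0.00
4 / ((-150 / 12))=-0.32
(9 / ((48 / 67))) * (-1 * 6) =-603 / 8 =-75.38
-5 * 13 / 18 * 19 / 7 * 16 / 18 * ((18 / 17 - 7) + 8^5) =-393051100 / 1377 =-285440.16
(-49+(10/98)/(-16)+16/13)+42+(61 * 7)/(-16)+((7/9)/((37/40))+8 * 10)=10261933/212121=48.38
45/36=1.25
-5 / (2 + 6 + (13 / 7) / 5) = -175 / 293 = -0.60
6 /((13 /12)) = 72 /13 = 5.54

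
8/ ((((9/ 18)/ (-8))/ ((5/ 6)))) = -106.67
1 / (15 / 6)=2 / 5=0.40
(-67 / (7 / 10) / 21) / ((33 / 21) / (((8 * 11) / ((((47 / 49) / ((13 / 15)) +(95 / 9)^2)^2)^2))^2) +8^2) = -8814827282690782300599804471095761569585 / 10088445089442986794920855494527779508158775666597154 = -0.00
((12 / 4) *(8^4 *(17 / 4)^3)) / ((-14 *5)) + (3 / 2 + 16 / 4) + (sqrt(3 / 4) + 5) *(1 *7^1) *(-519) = -2214461 / 70 - 3633 *sqrt(3) / 2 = -34781.43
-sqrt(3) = -1.73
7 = 7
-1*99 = -99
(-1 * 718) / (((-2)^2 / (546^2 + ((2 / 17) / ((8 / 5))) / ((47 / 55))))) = -342047664949 / 6392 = -53511837.45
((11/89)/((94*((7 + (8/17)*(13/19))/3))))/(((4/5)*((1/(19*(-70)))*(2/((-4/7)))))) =92055/359738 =0.26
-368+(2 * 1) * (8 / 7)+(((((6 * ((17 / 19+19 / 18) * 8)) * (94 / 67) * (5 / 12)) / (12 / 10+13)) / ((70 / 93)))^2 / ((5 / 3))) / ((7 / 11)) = -2866415625677060 / 8405990202981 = -341.00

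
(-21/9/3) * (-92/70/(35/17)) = 782/1575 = 0.50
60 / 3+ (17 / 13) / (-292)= 75903 / 3796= 20.00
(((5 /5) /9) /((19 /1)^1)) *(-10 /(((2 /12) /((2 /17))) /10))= -400 /969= -0.41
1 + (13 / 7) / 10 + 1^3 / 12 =533 / 420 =1.27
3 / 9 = 1 / 3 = 0.33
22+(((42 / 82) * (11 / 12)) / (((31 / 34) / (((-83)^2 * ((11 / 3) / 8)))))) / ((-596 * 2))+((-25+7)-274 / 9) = -6066825989 / 218164608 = -27.81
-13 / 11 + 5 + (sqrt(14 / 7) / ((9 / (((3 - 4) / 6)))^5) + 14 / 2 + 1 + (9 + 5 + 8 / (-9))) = 2468 / 99 - sqrt(2) / 459165024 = 24.93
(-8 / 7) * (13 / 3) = -104 / 21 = -4.95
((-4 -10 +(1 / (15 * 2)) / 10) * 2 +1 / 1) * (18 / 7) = -69.41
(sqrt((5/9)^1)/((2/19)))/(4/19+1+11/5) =1805 *sqrt(5)/1944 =2.08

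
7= 7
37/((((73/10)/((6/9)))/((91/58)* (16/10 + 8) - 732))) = -2422.53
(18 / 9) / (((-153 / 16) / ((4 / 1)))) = -128 / 153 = -0.84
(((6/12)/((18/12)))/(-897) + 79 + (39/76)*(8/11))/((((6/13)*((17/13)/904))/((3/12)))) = 65577320510/2206413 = 29721.24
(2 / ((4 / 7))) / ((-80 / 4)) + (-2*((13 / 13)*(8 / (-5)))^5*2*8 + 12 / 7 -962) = -109360369 / 175000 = -624.92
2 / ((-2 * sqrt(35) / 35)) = -sqrt(35) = -5.92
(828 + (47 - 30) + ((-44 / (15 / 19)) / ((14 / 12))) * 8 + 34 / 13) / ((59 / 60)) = 2541324 / 5369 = 473.33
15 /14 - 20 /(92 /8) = -215 /322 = -0.67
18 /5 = 3.60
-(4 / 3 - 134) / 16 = 199 / 24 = 8.29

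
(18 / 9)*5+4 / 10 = 52 / 5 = 10.40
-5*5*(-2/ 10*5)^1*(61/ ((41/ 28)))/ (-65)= -8540/ 533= -16.02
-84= -84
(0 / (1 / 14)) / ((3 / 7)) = 0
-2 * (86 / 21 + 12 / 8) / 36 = -235 / 756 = -0.31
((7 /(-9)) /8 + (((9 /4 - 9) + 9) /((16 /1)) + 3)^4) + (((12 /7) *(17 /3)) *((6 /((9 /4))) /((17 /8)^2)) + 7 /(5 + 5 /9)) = 46802559181559 /449209958400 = 104.19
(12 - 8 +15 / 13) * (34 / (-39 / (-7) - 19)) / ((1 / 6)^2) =-287028 / 611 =-469.77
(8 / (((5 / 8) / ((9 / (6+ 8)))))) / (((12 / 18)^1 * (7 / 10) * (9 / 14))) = 192 / 7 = 27.43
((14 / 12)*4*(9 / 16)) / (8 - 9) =-21 / 8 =-2.62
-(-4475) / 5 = 895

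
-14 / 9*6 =-28 / 3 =-9.33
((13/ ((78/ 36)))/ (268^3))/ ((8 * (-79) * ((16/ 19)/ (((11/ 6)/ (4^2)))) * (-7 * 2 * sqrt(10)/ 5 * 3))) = 209 * sqrt(10)/ 261601790263296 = 0.00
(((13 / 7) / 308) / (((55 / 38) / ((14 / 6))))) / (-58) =-247 / 1473780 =-0.00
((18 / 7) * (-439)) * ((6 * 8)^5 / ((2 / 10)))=-10067304775680 / 7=-1438186396525.71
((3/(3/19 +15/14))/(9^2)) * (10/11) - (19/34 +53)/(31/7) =-1235172253/102363426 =-12.07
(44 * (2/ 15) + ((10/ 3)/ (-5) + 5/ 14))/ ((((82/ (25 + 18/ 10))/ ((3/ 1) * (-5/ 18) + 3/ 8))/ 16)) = -13.32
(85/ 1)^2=7225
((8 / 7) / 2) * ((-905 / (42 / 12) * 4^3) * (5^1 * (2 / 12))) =-7880.27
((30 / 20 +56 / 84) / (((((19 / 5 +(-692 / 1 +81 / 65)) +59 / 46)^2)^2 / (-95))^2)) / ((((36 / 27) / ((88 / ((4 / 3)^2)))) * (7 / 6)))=77076028722024652642956562500000 / 6051845067549065369396524255605605295026249889487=0.00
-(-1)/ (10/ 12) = 6/ 5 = 1.20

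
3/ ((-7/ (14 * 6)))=-36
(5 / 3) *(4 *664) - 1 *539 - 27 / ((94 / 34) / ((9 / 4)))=2180251 / 564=3865.69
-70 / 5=-14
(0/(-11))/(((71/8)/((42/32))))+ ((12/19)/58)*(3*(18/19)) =324/10469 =0.03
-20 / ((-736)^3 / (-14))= -35 / 49836032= -0.00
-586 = -586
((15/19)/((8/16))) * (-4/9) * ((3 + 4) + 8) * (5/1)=-1000/19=-52.63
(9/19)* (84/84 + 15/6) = 63/38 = 1.66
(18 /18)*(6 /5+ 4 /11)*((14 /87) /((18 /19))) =11438 /43065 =0.27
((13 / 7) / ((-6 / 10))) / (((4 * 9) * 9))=-65 / 6804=-0.01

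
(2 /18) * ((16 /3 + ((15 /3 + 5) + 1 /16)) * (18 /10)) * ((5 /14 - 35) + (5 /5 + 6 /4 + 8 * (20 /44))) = -324421 /3696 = -87.78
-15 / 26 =-0.58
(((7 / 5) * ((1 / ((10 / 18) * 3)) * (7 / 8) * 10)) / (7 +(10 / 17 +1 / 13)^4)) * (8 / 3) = 16698102967 / 6130375660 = 2.72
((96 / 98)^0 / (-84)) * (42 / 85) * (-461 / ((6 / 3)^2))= 461 / 680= 0.68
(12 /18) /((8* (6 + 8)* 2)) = 1 /336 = 0.00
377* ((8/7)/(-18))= -1508/63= -23.94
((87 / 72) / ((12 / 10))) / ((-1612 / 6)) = -145 / 38688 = -0.00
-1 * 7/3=-7/3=-2.33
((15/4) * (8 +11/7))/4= 1005/112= 8.97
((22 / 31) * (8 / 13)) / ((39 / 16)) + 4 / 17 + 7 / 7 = 377929 / 267189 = 1.41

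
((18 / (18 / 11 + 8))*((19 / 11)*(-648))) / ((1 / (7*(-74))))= 57398544 / 53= 1082991.40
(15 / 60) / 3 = 1 / 12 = 0.08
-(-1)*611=611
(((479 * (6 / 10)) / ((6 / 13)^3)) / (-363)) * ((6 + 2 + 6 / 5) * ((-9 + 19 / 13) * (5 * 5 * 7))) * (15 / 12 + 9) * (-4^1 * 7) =-183284639993 / 6534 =-28050909.09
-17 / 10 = -1.70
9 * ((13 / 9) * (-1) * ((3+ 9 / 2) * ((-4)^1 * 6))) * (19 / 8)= 11115 / 2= 5557.50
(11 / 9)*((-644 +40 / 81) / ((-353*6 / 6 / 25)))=14334100 / 257337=55.70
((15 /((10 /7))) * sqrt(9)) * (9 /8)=567 /16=35.44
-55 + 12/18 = -163/3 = -54.33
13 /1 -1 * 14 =-1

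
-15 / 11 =-1.36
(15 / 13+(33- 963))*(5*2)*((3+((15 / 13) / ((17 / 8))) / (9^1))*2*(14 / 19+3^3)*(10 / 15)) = -10126739000 / 9633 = -1051254.96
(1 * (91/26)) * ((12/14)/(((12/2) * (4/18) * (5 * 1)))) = 9/20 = 0.45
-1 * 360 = -360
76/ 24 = 19/ 6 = 3.17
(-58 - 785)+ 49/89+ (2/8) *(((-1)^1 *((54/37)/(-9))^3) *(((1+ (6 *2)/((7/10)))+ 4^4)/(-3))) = -26588098676/31556819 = -842.55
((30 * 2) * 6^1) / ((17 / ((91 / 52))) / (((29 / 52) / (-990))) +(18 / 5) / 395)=-8018500 / 384097797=-0.02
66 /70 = 33 /35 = 0.94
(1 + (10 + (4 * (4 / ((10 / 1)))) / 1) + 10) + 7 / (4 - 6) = 191 / 10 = 19.10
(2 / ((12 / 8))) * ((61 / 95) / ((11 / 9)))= 0.70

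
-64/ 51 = -1.25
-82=-82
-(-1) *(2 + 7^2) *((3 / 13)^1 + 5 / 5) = 62.77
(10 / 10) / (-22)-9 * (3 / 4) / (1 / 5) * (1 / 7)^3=-0.14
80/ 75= 16/ 15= 1.07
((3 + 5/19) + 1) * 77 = 6237/19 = 328.26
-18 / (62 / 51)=-459 / 31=-14.81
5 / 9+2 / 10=34 / 45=0.76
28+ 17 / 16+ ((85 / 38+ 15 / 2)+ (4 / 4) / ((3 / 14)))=39641 / 912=43.47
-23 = -23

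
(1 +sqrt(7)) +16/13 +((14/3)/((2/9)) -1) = sqrt(7) +289/13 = 24.88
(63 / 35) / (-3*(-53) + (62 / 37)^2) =12321 / 1107575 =0.01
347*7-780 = 1649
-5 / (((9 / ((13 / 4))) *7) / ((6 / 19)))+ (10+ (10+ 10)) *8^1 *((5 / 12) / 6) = 13235 / 798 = 16.59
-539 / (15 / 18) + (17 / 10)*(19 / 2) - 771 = -28033 / 20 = -1401.65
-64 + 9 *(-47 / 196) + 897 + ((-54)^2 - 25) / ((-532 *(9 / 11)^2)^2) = 1542849536111 / 1856920464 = 830.86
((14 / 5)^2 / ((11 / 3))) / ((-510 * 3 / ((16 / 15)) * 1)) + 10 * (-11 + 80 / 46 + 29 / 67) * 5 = -715487791288 / 1620939375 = -441.40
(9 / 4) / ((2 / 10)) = 45 / 4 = 11.25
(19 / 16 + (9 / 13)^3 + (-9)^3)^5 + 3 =-10935975531720996963354687209096625905 / 53672298953143229612032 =-203754557658658.85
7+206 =213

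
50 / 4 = 25 / 2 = 12.50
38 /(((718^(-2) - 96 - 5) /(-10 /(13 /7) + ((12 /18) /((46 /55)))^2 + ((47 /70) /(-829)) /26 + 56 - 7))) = -81933852435199186 /4921310441489715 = -16.65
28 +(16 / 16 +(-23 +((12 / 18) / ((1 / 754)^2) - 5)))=1137035 / 3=379011.67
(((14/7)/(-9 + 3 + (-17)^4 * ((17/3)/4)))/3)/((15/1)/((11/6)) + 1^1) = 88/143398285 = 0.00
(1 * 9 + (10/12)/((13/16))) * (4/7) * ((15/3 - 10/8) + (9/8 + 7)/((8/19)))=576725/4368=132.03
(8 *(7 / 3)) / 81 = 56 / 243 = 0.23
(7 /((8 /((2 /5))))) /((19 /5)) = 7 /76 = 0.09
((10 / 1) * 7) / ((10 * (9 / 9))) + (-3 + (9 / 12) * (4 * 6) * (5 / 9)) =14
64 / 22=32 / 11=2.91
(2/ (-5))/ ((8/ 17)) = -17/ 20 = -0.85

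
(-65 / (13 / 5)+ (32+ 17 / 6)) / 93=59 / 558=0.11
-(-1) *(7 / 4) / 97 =7 / 388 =0.02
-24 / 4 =-6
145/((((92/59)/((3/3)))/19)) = 162545/92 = 1766.79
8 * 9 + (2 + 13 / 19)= 1419 / 19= 74.68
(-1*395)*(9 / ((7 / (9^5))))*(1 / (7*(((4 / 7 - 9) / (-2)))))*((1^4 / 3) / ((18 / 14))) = -15549570 / 59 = -263552.03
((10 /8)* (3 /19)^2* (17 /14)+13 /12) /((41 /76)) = 2.08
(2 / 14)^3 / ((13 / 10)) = 10 / 4459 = 0.00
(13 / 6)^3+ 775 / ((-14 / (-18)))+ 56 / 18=1526683 / 1512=1009.71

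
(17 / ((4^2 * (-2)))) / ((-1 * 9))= 17 / 288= 0.06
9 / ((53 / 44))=396 / 53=7.47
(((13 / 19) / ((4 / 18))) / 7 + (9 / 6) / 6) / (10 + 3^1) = 367 / 6916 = 0.05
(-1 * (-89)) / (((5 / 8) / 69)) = 49128 / 5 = 9825.60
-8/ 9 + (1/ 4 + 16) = 553/ 36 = 15.36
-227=-227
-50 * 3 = -150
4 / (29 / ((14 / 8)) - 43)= -28 / 185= -0.15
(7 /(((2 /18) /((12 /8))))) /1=189 /2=94.50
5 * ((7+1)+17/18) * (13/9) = 10465/162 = 64.60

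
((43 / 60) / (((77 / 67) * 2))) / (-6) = -2881 / 55440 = -0.05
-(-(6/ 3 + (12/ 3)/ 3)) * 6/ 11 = 20/ 11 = 1.82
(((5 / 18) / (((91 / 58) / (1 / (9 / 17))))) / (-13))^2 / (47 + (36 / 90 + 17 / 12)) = 4190500 / 309128926743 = 0.00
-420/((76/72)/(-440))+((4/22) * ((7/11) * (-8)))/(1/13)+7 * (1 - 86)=401098831/2299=174466.65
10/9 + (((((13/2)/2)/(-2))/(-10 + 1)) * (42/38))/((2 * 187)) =568753/511632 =1.11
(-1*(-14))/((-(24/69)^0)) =-14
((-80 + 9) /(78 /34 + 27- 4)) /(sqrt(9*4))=-1207 /2580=-0.47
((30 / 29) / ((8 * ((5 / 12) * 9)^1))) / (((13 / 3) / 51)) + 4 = 1661 / 377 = 4.41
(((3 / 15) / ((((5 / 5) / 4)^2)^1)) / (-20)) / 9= -4 / 225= -0.02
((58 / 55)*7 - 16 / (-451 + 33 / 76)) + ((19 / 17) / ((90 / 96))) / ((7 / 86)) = 1348623998 / 61123755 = 22.06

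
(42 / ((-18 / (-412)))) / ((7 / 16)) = 2197.33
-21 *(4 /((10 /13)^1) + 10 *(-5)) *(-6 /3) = -9408 /5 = -1881.60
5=5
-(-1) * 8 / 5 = 8 / 5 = 1.60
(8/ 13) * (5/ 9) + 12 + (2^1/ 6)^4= 13009/ 1053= 12.35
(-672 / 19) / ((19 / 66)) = -44352 / 361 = -122.86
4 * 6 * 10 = 240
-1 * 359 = -359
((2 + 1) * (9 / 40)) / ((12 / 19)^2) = 1083 / 640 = 1.69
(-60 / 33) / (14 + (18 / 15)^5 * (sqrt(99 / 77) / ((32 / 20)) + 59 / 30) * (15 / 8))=-11522000000 / 143877246103 + 6834375000 * sqrt(7) / 1582649707133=-0.07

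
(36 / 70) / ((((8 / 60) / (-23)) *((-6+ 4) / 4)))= 1242 / 7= 177.43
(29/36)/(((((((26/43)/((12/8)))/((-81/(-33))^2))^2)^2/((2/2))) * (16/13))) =252013869636953392341/7715986826149888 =32661.26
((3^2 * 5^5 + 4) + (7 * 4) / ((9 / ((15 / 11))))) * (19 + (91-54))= 51990232 / 33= 1575461.58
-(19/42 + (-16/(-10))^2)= -3163/1050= -3.01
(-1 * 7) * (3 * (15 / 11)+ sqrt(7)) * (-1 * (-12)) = -3780 / 11 - 84 * sqrt(7) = -565.88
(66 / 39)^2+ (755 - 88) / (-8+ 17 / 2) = 225930 / 169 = 1336.86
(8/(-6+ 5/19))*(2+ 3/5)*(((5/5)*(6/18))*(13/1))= -25688/1635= -15.71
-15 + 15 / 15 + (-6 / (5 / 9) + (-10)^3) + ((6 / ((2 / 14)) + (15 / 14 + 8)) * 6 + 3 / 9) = -75394 / 105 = -718.04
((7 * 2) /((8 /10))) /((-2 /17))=-595 /4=-148.75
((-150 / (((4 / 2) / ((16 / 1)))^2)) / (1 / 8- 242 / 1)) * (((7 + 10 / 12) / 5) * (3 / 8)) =3008 / 129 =23.32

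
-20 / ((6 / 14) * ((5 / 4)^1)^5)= -28672 / 1875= -15.29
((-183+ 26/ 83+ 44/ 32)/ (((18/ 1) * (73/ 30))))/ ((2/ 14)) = -4213685/ 145416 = -28.98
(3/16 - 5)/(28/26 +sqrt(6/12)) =-7007/892 +13013*sqrt(2)/3568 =-2.70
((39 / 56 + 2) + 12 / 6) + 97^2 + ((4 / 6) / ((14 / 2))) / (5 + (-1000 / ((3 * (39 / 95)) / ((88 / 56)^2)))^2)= 69657311357100993523 / 7399570602840920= 9413.70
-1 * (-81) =81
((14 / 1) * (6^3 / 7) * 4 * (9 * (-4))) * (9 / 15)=-37324.80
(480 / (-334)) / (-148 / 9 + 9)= 2160 / 11189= 0.19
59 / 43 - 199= -8498 / 43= -197.63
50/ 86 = 25/ 43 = 0.58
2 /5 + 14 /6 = 41 /15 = 2.73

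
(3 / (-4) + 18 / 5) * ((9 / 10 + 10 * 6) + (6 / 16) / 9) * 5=138947 / 160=868.42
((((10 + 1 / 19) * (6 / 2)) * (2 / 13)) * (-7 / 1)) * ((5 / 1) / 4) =-20055 / 494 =-40.60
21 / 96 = 7 / 32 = 0.22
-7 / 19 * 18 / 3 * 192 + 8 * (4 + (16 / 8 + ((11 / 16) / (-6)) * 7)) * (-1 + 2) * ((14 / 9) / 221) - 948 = -311124617 / 226746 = -1372.13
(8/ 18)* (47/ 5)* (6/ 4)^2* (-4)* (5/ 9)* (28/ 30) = -19.50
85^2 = 7225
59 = 59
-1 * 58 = -58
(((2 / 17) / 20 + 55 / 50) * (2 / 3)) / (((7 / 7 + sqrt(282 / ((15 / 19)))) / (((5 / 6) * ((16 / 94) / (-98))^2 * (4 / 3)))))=-640 / 92250052713 + 128 * sqrt(8930) / 92250052713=0.00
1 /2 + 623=1247 /2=623.50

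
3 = 3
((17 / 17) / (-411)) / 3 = -0.00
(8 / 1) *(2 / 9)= 16 / 9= 1.78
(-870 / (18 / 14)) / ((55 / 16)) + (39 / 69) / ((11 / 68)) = -193.35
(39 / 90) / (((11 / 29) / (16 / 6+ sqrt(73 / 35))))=4.70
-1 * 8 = -8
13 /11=1.18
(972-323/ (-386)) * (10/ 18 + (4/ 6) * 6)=4431.81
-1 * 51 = -51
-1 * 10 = -10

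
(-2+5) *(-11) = -33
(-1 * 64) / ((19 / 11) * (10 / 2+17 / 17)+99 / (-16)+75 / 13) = -146432 / 22755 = -6.44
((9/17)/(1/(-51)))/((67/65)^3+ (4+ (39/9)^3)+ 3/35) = -1401411375/4492367507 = -0.31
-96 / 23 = -4.17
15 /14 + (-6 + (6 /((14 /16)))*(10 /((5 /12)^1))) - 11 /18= 10019 /63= 159.03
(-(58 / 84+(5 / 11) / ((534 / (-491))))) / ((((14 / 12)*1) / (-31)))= 347386 / 47971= 7.24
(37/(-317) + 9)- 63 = -17155/317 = -54.12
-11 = -11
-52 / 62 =-26 / 31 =-0.84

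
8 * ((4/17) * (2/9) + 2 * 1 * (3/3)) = 2512/153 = 16.42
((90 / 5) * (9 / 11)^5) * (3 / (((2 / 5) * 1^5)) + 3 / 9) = 51.70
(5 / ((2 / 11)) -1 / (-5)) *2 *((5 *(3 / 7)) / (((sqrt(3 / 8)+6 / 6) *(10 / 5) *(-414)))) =-554 / 2415+277 *sqrt(6) / 4830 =-0.09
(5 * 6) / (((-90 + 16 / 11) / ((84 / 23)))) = -13860 / 11201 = -1.24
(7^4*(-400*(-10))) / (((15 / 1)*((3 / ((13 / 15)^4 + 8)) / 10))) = 66622717504 / 3645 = 18277837.45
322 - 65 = 257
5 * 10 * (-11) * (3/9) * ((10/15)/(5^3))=-44/45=-0.98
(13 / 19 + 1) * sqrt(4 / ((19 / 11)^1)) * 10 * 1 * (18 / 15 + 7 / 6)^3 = 5726576 * sqrt(209) / 243675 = 339.75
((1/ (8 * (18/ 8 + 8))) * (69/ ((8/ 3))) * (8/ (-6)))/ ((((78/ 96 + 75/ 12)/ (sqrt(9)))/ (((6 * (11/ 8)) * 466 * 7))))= -22282722/ 4633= -4809.57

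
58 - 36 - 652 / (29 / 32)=-20226 / 29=-697.45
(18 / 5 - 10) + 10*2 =68 / 5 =13.60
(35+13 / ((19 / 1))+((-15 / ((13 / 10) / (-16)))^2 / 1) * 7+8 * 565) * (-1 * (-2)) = 1561416604 / 3211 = 486271.13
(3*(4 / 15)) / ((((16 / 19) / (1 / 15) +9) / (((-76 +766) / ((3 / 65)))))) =227240 / 411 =552.90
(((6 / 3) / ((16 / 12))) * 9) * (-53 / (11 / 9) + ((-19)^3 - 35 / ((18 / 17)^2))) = -93603.37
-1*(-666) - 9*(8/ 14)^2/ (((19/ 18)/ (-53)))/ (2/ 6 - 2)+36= 2855682/ 4655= 613.47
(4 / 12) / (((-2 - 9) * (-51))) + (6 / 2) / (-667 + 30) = -0.00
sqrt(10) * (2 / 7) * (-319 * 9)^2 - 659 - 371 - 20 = 7446241.28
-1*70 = -70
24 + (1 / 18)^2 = 7777 / 324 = 24.00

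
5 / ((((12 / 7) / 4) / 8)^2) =15680 / 9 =1742.22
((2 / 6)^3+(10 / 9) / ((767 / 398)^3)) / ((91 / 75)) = 58564035575 / 369547265997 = 0.16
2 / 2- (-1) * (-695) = -694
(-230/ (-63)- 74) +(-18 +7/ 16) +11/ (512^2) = -1451867467/ 16515072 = -87.91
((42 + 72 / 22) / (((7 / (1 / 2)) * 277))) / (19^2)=249 / 7699769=0.00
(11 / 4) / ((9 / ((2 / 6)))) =0.10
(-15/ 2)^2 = 225/ 4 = 56.25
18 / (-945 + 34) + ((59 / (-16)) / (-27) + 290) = 114176053 / 393552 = 290.12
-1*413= -413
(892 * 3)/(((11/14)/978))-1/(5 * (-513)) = 93981066491/28215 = 3330890.18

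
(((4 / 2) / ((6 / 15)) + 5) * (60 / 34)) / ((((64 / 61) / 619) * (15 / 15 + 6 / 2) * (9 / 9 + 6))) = 2831925 / 7616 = 371.84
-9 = -9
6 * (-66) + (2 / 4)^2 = -1583 / 4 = -395.75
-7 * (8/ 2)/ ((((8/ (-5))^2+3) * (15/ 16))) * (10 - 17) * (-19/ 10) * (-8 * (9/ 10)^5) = 146598984/ 434375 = 337.49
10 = 10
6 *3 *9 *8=1296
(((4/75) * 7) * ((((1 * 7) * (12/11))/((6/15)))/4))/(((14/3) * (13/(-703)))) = -14763/715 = -20.65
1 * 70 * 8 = 560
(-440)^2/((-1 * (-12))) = 48400/3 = 16133.33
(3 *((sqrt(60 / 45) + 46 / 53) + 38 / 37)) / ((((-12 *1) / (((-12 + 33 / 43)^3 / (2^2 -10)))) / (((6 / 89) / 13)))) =-104678407323 / 180391603639 -37559529 *sqrt(3) / 183979198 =-0.93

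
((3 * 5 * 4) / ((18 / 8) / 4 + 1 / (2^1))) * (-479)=-459840 / 17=-27049.41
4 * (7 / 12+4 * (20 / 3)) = 109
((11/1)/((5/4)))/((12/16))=176/15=11.73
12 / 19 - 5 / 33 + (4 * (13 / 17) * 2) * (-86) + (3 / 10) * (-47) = -57530629 / 106590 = -539.74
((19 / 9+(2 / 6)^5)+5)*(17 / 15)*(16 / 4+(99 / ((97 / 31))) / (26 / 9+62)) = 7472082709 / 206481960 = 36.19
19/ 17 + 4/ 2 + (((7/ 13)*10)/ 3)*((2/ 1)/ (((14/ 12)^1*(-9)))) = 2.78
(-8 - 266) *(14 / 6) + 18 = -1864 / 3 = -621.33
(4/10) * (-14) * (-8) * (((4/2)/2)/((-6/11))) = -1232/15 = -82.13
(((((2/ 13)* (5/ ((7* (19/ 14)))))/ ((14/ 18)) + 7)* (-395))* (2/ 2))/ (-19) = 147.69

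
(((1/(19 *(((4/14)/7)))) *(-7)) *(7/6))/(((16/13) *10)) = -31213/36480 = -0.86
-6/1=-6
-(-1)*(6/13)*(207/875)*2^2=0.44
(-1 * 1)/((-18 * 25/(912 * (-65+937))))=1767.25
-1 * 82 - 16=-98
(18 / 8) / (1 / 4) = 9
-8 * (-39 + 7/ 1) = 256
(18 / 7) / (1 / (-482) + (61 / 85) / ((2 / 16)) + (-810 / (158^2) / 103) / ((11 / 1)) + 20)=2607309372690 / 26098227031513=0.10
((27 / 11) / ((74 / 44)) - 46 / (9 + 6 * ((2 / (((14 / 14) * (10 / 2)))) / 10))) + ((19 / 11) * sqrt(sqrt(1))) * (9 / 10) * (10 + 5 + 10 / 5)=1957979 / 85470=22.91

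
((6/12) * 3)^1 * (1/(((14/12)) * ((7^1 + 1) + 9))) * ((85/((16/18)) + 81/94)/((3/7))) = 108837/6392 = 17.03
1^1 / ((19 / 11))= 11 / 19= 0.58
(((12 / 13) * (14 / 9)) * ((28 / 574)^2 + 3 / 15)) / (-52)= -7938 / 1420445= -0.01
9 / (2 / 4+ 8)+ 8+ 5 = 239 / 17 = 14.06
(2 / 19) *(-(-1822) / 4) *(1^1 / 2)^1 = 911 / 38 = 23.97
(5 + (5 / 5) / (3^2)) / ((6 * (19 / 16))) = 368 / 513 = 0.72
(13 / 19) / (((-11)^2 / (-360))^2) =1684800 / 278179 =6.06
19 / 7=2.71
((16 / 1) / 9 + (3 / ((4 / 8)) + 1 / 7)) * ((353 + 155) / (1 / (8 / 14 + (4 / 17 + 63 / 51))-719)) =-3422142 / 611093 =-5.60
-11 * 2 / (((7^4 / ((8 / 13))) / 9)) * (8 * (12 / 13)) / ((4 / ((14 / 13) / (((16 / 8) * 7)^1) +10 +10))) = -9922176 / 5274997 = -1.88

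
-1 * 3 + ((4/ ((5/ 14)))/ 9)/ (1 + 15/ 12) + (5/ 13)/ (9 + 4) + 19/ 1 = 1135001/ 68445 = 16.58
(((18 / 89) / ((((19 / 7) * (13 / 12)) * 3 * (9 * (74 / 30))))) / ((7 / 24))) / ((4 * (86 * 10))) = 36 / 34974953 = 0.00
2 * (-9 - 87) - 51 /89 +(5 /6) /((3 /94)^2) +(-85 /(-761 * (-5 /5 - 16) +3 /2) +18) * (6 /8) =39738937825 /62182431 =639.07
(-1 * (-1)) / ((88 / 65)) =65 / 88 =0.74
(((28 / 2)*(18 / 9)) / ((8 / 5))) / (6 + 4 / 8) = 2.69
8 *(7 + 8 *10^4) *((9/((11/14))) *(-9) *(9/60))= -544367628/55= -9897593.24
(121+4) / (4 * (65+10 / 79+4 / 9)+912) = 88875 / 834916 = 0.11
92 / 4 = 23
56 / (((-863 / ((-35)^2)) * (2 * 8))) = -8575 / 1726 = -4.97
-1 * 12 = -12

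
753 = 753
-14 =-14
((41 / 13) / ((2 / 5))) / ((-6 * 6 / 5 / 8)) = -1025 / 117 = -8.76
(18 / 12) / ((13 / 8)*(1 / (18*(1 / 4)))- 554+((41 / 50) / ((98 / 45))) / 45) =-33075 / 12207553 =-0.00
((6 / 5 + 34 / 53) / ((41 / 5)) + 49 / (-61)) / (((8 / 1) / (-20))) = 383545 / 265106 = 1.45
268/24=67/6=11.17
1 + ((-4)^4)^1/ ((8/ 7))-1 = 224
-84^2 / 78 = -90.46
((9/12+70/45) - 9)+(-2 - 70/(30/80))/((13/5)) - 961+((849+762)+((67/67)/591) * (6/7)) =368341489/645372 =570.74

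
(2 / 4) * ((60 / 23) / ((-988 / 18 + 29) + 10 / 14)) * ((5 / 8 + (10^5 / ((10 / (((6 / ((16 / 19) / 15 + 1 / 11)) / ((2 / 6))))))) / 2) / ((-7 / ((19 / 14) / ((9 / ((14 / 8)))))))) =643302656925 / 538123456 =1195.46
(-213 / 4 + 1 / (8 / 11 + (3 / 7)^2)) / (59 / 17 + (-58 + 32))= 1741259 / 752212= 2.31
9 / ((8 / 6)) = 27 / 4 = 6.75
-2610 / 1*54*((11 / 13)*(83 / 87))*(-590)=872645400 / 13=67126569.23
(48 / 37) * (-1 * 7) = -336 / 37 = -9.08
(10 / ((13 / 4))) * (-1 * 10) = -400 / 13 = -30.77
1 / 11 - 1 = -10 / 11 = -0.91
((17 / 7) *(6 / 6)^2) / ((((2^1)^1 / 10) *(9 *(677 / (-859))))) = -73015 / 42651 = -1.71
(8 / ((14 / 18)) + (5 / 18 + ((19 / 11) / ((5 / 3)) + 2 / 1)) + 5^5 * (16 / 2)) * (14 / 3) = 173344247 / 1485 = 116730.13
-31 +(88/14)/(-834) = -90511/2919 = -31.01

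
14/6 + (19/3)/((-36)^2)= 9091/3888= 2.34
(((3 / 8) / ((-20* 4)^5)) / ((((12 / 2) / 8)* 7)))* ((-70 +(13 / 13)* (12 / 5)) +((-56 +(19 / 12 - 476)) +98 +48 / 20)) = 29857 / 2752512000000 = 0.00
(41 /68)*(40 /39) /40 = 41 /2652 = 0.02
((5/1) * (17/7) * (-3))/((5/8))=-58.29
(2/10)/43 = 1/215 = 0.00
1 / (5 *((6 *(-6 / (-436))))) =109 / 45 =2.42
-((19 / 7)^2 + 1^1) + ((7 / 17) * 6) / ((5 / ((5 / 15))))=-34164 / 4165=-8.20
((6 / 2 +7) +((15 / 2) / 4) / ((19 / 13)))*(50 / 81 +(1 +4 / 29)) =19.80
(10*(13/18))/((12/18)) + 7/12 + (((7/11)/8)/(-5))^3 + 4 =15.42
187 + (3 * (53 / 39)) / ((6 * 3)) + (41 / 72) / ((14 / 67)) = 829709 / 4368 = 189.95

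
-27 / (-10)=27 / 10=2.70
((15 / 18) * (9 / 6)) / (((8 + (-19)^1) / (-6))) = 15 / 22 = 0.68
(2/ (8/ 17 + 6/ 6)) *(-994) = -33796/ 25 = -1351.84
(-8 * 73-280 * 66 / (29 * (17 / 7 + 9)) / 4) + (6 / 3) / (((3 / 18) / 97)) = 65663 / 116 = 566.06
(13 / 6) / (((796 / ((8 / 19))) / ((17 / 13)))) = 17 / 11343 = 0.00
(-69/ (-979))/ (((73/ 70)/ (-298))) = -20.14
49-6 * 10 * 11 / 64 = 619 / 16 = 38.69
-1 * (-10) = 10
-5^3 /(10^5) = -1 /800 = -0.00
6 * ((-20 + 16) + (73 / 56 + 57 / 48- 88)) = -30075 / 56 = -537.05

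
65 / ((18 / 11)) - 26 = 13.72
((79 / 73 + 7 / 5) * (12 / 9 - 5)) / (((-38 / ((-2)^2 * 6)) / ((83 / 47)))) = 3308712 / 325945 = 10.15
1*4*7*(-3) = -84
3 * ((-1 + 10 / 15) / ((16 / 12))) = -3 / 4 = -0.75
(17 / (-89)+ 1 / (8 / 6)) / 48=199 / 17088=0.01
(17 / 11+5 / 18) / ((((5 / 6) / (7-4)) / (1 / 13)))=361 / 715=0.50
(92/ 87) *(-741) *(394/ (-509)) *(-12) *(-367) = 39430139424/ 14761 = 2671237.68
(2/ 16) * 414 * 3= 155.25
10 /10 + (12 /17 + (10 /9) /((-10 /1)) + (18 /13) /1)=2.98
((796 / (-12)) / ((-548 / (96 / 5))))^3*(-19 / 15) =-15.90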